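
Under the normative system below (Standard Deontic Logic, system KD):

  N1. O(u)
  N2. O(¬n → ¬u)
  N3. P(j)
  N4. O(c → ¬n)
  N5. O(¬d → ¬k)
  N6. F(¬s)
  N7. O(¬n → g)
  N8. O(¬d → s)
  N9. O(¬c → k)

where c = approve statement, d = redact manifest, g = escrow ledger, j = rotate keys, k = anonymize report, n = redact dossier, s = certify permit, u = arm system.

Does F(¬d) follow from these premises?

Premise 1 gives O(u).
The contrapositive of premise 2 (O(¬n → ¬u)) is O(u → n), and O(u) is already established, so O(n).
Premise 4, O(c → ¬n), contraposes to O(n → ¬c); with O(n) we get O(¬c).
With premise 9, O(¬c → k), the K-axiom yields O(k).
Premise 5, O(¬d → ¬k), contraposes to O(k → d); with O(k) we get O(d).
Premises 3, 6, 7, 8 do not contribute to this derivation.
So O(d) holds, i.e. F(¬d). The claim follows.

Yes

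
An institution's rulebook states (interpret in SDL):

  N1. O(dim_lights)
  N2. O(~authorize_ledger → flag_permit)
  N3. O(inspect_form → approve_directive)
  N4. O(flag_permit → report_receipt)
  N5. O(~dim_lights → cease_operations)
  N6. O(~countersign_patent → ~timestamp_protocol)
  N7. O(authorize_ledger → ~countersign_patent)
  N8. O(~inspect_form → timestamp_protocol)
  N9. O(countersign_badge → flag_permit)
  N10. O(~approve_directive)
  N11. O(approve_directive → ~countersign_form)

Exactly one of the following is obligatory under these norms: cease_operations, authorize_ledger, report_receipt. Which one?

report_receipt

Premise 10 gives O(~approve_directive).
Premise 3, O(inspect_form → approve_directive), contraposes to O(~approve_directive → ~inspect_form); with O(~approve_directive) we get O(~inspect_form).
Applying K to premise 8 (O(~inspect_form → timestamp_protocol)) and O(~inspect_form) yields O(timestamp_protocol).
The contrapositive of premise 6 (O(~countersign_patent → ~timestamp_protocol)) is O(timestamp_protocol → countersign_patent), and O(timestamp_protocol) is already established, so O(countersign_patent).
Premise 7 is O(authorize_ledger → ~countersign_patent); contrapositively O(countersign_patent → ~authorize_ledger). Since O(countersign_patent) holds, K gives O(~authorize_ledger).
From O(~authorize_ledger) and premise 2, O(~authorize_ledger → flag_permit), we obtain O(flag_permit).
With premise 4, O(flag_permit → report_receipt), the K-axiom yields O(report_receipt).
So O(report_receipt) holds — report_receipt is obligatory. None of the other listed options is made obligatory by any chain of premises.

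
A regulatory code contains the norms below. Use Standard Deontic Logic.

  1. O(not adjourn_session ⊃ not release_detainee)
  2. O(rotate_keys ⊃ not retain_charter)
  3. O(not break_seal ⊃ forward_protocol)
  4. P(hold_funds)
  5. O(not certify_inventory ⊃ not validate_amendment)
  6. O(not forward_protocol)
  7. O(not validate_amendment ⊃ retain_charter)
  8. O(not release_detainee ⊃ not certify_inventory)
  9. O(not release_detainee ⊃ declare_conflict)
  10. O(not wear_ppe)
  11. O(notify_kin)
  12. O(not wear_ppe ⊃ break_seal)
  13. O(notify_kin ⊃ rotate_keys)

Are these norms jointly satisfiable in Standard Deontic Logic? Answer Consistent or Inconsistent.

Consistent

Premise 3 is O(not break_seal ⊃ forward_protocol), but O(not break_seal) is not derivable from the premises, so it does not yield O(forward_protocol).
So O(forward_protocol) is not derivable, and the apparent clash with O(not forward_protocol) does not arise.
A world satisfying every obligation exists (e.g. adjourn_session=true, break_seal=true, certify_inventory=true, declare_conflict=false, forward_protocol=false, hold_funds=false, notify_kin=true, release_detainee=true, retain_charter=false, rotate_keys=true, validate_amendment=true, wear_ppe=false); no atom is both obligatory and forbidden, so the set is consistent.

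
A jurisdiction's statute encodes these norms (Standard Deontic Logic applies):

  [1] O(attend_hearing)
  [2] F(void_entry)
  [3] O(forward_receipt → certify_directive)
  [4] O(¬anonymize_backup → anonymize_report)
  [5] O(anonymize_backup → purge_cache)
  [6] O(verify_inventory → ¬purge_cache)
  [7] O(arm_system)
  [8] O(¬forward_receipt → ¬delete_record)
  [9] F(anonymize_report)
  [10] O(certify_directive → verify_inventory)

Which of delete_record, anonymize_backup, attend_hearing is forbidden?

delete_record

F(anonymize_report) at premise 9 means O(¬anonymize_report).
The contrapositive of premise 4 (O(¬anonymize_backup → anonymize_report)) is O(¬anonymize_report → anonymize_backup), and O(¬anonymize_report) is already established, so O(anonymize_backup).
Applying K to premise 5 (O(anonymize_backup → purge_cache)) and O(anonymize_backup) yields O(purge_cache).
Premise 6 is O(verify_inventory → ¬purge_cache); contrapositively O(purge_cache → ¬verify_inventory). Since O(purge_cache) holds, K gives O(¬verify_inventory).
The contrapositive of premise 10 (O(certify_directive → verify_inventory)) is O(¬verify_inventory → ¬certify_directive), and O(¬verify_inventory) is already established, so O(¬certify_directive).
Premise 3, O(forward_receipt → certify_directive), contraposes to O(¬certify_directive → ¬forward_receipt); with O(¬certify_directive) we get O(¬forward_receipt).
With premise 8, O(¬forward_receipt → ¬delete_record), the K-axiom yields O(¬delete_record).
So O(¬delete_record) holds, i.e. delete_record is forbidden. None of the other listed options is forbidden under the premises.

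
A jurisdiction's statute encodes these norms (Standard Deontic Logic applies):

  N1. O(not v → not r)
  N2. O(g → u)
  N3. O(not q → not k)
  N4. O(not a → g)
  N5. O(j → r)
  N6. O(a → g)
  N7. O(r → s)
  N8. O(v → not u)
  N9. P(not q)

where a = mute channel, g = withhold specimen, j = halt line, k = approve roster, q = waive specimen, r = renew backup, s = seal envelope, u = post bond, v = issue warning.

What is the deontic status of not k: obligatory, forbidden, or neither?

Neither

Premise 3 is O(not q → not k), but O(not q) is not derivable from the premises (the permission P(not q) asserts only not O(q), not O(not q)), so it does not yield O(not k).
No premise or chain of K-axiom applications forces O(not k), and none forces O(k). So not k is neither obligatory nor forbidden under these norms.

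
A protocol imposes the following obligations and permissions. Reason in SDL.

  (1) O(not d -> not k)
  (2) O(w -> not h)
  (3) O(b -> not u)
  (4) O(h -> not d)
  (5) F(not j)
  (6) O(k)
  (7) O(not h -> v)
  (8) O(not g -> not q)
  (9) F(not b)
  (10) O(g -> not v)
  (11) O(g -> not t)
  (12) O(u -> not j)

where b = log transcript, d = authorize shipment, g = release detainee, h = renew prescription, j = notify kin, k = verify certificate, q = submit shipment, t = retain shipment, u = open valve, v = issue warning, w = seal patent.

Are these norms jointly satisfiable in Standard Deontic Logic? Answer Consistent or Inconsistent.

Consistent

Premise 12 is O(u -> not j), but O(u) is not derivable from the premises, so it does not yield O(not j).
So O(not j) is not derivable, and the apparent clash with O(j) does not arise.
A world satisfying every obligation exists (e.g. b=true, d=true, g=false, h=false, j=true, k=true, q=false, t=false, u=false, v=true, w=false); no atom is both obligatory and forbidden, so the set is consistent.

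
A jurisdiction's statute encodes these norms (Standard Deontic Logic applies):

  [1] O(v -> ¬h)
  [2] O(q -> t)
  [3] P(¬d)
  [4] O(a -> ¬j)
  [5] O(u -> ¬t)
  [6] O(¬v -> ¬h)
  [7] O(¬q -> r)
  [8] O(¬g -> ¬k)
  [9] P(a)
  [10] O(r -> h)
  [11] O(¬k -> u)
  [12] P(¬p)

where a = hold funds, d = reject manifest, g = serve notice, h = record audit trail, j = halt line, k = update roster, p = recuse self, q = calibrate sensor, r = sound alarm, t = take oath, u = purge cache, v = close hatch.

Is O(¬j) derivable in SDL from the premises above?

Premise 4 is O(a -> ¬j), but O(a) is not derivable from the premises (the permission P(a) asserts only ¬O(¬a), not O(a)), so it does not yield O(¬j).
No other premise forces O(¬j). An ideal world satisfying every premise can still have ¬j false, so O(¬j) is not derivable.

No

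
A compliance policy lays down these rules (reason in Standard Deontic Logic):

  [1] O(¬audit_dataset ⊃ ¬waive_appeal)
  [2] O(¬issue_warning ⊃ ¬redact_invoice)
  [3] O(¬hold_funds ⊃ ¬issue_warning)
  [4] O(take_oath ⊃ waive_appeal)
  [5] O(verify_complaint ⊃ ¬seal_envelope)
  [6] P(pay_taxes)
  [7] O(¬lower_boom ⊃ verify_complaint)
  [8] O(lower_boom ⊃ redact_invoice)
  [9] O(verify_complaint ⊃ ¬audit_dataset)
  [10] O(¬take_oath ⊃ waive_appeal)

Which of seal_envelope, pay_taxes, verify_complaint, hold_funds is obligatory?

Premises 4 and 10 are O(take_oath ⊃ waive_appeal) and O(¬take_oath ⊃ waive_appeal); every ideal world satisfies take_oath or ¬take_oath, so in either case waive_appeal holds — hence O(waive_appeal).
Premise 1 is O(¬audit_dataset ⊃ ¬waive_appeal); contrapositively O(waive_appeal ⊃ audit_dataset). Since O(waive_appeal) holds, K gives O(audit_dataset).
The contrapositive of premise 9 (O(verify_complaint ⊃ ¬audit_dataset)) is O(audit_dataset ⊃ ¬verify_complaint), and O(audit_dataset) is already established, so O(¬verify_complaint).
Premise 7, O(¬lower_boom ⊃ verify_complaint), contraposes to O(¬verify_complaint ⊃ lower_boom); with O(¬verify_complaint) we get O(lower_boom).
With premise 8, O(lower_boom ⊃ redact_invoice), the K-axiom yields O(redact_invoice).
Premise 2 is O(¬issue_warning ⊃ ¬redact_invoice); contrapositively O(redact_invoice ⊃ issue_warning). Since O(redact_invoice) holds, K gives O(issue_warning).
Premise 3, O(¬hold_funds ⊃ ¬issue_warning), contraposes to O(issue_warning ⊃ hold_funds); with O(issue_warning) we get O(hold_funds).
So O(hold_funds) holds — hold_funds is obligatory. None of the other listed options is made obligatory by any chain of premises.

hold_funds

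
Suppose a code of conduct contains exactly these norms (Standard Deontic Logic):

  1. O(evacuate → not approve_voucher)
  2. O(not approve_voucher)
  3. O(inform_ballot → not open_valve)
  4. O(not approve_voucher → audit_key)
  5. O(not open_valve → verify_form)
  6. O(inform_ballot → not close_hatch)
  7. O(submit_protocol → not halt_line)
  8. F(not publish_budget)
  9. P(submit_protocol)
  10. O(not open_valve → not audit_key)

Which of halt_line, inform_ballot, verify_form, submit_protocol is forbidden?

inform_ballot

From premise 2 we have O(not approve_voucher).
Applying K to premise 4 (O(not approve_voucher → audit_key)) and O(not approve_voucher) yields O(audit_key).
Premise 10, O(not open_valve → not audit_key), contraposes to O(audit_key → open_valve); with O(audit_key) we get O(open_valve).
The contrapositive of premise 3 (O(inform_ballot → not open_valve)) is O(open_valve → not inform_ballot), and O(open_valve) is already established, so O(not inform_ballot).
So O(not inform_ballot) holds, i.e. inform_ballot is forbidden. None of the other listed options is forbidden under the premises.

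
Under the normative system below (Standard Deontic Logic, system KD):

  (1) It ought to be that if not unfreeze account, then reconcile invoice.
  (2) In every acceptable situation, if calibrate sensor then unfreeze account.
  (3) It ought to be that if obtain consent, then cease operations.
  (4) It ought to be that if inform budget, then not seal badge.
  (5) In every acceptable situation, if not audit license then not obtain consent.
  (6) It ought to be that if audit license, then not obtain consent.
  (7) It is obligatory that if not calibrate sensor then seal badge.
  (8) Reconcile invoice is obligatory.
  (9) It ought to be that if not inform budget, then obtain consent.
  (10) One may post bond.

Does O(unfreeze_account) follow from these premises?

Yes

Premises 6 and 5 cover both cases: O(audit_license → ¬obtain_consent) and O(¬audit_license → ¬obtain_consent). Since audit_license ∨ ¬audit_license is a tautology, O(¬obtain_consent) follows.
Premise 9 is O(¬inform_budget → obtain_consent); contrapositively O(¬obtain_consent → inform_budget). Since O(¬obtain_consent) holds, K gives O(inform_budget).
From O(inform_budget) and premise 4, O(inform_budget → ¬seal_badge), we obtain O(¬seal_badge).
Premise 7, O(¬calibrate_sensor → seal_badge), contraposes to O(¬seal_badge → calibrate_sensor); with O(¬seal_badge) we get O(calibrate_sensor).
Premise 2 is O(calibrate_sensor → unfreeze_account); since O(calibrate_sensor), deontic closure gives O(unfreeze_account).
Premises 1, 3, 8, 10 do not contribute to this derivation.
So O(unfreeze_account) follows.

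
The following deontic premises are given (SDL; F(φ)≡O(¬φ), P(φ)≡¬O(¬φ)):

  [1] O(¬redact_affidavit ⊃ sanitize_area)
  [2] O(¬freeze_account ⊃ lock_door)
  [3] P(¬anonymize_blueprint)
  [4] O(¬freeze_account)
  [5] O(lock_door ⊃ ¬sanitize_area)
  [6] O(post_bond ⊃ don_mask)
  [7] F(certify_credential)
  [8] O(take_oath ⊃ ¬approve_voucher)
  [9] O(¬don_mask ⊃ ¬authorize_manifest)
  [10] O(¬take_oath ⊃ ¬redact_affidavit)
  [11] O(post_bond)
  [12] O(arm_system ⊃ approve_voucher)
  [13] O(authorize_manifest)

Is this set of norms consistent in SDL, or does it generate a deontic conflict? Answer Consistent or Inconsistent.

Consistent

Premise 9 is O(¬don_mask ⊃ ¬authorize_manifest), but O(¬don_mask) is not derivable from the premises, so it does not yield O(¬authorize_manifest).
So O(¬authorize_manifest) is not derivable, and the apparent clash with O(authorize_manifest) does not arise.
A world satisfying every obligation exists (e.g. anonymize_blueprint=false, approve_voucher=false, arm_system=false, authorize_manifest=true, certify_credential=false, don_mask=true, freeze_account=false, lock_door=true, post_bond=true, redact_affidavit=true, sanitize_area=false, take_oath=true); no atom is both obligatory and forbidden, so the set is consistent.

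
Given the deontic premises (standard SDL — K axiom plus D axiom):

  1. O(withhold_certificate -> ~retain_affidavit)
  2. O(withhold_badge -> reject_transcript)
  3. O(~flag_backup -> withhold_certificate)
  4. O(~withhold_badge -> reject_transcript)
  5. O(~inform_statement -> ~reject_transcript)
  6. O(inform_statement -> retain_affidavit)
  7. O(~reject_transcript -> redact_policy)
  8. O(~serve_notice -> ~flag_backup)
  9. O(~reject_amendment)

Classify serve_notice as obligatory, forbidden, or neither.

Premises 2 and 4 are O(withhold_badge -> reject_transcript) and O(~withhold_badge -> reject_transcript); every ideal world satisfies withhold_badge or ~withhold_badge, so in either case reject_transcript holds — hence O(reject_transcript).
The contrapositive of premise 5 (O(~inform_statement -> ~reject_transcript)) is O(reject_transcript -> inform_statement), and O(reject_transcript) is already established, so O(inform_statement).
Premise 6 is O(inform_statement -> retain_affidavit); since O(inform_statement), deontic closure gives O(retain_affidavit).
Premise 1 is O(withhold_certificate -> ~retain_affidavit); contrapositively O(retain_affidavit -> ~withhold_certificate). Since O(retain_affidavit) holds, K gives O(~withhold_certificate).
The contrapositive of premise 3 (O(~flag_backup -> withhold_certificate)) is O(~withhold_certificate -> flag_backup), and O(~withhold_certificate) is already established, so O(flag_backup).
Premise 8 is O(~serve_notice -> ~flag_backup); contrapositively O(flag_backup -> serve_notice). Since O(flag_backup) holds, K gives O(serve_notice).
Premises 7, 9 do not contribute to this derivation.
Hence serve_notice is obligatory.

Obligatory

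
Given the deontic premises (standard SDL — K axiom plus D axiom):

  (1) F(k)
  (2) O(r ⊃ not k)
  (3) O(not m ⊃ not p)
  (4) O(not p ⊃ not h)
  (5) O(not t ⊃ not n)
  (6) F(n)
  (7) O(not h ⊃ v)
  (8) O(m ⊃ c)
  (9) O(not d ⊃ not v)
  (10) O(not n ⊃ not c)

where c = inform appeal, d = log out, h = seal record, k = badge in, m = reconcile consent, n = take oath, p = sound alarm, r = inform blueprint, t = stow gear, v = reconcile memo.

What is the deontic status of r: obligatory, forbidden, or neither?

Neither

Premise 2 is O(r ⊃ not k); even if O(not k) held, inferring O(r) would be affirming the consequent — invalid.
No premise or chain of K-axiom applications forces O(r), and none forces O(not r). So r is neither obligatory nor forbidden under these norms.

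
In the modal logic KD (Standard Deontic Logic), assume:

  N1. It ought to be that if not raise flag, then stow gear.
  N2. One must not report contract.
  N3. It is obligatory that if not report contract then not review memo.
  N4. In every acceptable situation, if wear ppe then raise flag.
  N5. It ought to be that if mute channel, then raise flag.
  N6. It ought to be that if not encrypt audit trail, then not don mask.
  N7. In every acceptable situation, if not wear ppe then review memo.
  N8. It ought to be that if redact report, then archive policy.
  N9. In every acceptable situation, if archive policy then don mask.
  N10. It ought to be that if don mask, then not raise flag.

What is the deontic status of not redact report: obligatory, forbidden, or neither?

Obligatory

Premise 2 is F(report_contract), i.e. O(¬report_contract).
Premise 3 is O(¬report_contract → ¬review_memo); since O(¬report_contract), deontic closure gives O(¬review_memo).
The contrapositive of premise 7 (O(¬wear_ppe → review_memo)) is O(¬review_memo → wear_ppe), and O(¬review_memo) is already established, so O(wear_ppe).
Applying K to premise 4 (O(wear_ppe → raise_flag)) and O(wear_ppe) yields O(raise_flag).
The contrapositive of premise 10 (O(don_mask → ¬raise_flag)) is O(raise_flag → ¬don_mask), and O(raise_flag) is already established, so O(¬don_mask).
Premise 9, O(archive_policy → don_mask), contraposes to O(¬don_mask → ¬archive_policy); with O(¬don_mask) we get O(¬archive_policy).
Premise 8 is O(redact_report → archive_policy); contrapositively O(¬archive_policy → ¬redact_report). Since O(¬archive_policy) holds, K gives O(¬redact_report).
Premises 1, 5, 6 do not contribute to this derivation.
Hence ¬redact_report is obligatory.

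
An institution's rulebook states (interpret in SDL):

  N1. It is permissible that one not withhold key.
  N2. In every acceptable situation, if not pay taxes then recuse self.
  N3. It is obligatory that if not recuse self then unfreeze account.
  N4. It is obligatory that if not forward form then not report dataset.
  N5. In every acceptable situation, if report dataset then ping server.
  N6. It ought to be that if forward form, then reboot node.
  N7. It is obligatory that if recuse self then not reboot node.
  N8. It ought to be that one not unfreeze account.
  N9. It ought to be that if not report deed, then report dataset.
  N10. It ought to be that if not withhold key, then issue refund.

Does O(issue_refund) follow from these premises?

No

Premise 10 is O(¬withhold_key → issue_refund), but O(¬withhold_key) is not derivable from the premises (the permission P(¬withhold_key) asserts only ¬O(withhold_key), not O(¬withhold_key)), so it does not yield O(issue_refund).
No other premise forces O(issue_refund). An ideal world satisfying every premise can still have issue_refund false, so O(issue_refund) is not derivable.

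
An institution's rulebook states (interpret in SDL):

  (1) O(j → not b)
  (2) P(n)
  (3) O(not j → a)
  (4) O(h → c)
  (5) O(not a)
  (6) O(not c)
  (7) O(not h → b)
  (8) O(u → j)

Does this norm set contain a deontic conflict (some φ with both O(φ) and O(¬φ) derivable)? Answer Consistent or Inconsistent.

Premise 5 states O(not a) outright.
The contrapositive of premise 3 (O(not j → a)) is O(not a → j), and O(not a) is already established, so O(j).
From O(j) and premise 1, O(j → not b), we obtain O(not b).
Premise 7 is O(not h → b); contrapositively O(not b → h). Since O(not b) holds, K gives O(h).
From O(h) and premise 4, O(h → c), we obtain O(c).
Yet premise 6 states O(not c).
We now have both O(c) and O(not c) — c is simultaneously obligatory and forbidden, violating the D-axiom.

Inconsistent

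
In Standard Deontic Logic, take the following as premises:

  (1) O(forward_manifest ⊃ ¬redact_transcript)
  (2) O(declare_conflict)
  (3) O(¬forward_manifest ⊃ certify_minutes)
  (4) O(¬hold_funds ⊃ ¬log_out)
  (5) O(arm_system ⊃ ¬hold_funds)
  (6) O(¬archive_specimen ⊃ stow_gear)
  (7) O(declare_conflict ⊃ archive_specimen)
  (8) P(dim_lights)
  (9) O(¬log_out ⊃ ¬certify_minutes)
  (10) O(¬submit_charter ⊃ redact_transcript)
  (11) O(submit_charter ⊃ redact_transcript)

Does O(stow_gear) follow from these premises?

No

Premise 6 is O(¬archive_specimen ⊃ stow_gear), but O(¬archive_specimen) is not derivable from the premises, so it does not yield O(stow_gear).
No other premise forces O(stow_gear). An ideal world satisfying every premise can still have stow_gear false, so O(stow_gear) is not derivable.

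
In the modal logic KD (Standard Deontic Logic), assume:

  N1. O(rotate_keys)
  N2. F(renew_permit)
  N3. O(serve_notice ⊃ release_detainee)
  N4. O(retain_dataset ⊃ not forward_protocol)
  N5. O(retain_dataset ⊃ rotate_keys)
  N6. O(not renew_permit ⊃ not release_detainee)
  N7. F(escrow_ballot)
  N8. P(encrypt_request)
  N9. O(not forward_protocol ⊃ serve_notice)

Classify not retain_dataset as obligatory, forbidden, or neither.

F(renew_permit) at premise 2 means O(not renew_permit).
Premise 6 is O(not renew_permit ⊃ not release_detainee); since O(not renew_permit), deontic closure gives O(not release_detainee).
Premise 3 is O(serve_notice ⊃ release_detainee); contrapositively O(not release_detainee ⊃ not serve_notice). Since O(not release_detainee) holds, K gives O(not serve_notice).
Premise 9, O(not forward_protocol ⊃ serve_notice), contraposes to O(not serve_notice ⊃ forward_protocol); with O(not serve_notice) we get O(forward_protocol).
Premise 4 is O(retain_dataset ⊃ not forward_protocol); contrapositively O(forward_protocol ⊃ not retain_dataset). Since O(forward_protocol) holds, K gives O(not retain_dataset).
Premises 1, 5, 7, 8 do not contribute to this derivation.
Hence not retain_dataset is obligatory.

Obligatory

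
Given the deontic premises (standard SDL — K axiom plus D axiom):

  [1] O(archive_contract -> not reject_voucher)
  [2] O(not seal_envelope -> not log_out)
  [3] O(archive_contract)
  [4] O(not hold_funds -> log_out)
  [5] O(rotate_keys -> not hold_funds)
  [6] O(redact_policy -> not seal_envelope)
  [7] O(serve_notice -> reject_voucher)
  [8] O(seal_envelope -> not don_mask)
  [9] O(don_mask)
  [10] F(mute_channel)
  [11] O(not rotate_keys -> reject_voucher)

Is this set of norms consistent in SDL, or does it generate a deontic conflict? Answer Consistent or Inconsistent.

Inconsistent

Premise 9 gives O(don_mask).
The contrapositive of premise 8 (O(seal_envelope -> not don_mask)) is O(don_mask -> not seal_envelope), and O(don_mask) is already established, so O(not seal_envelope).
From O(not seal_envelope) and premise 2, O(not seal_envelope -> not log_out), we obtain O(not log_out).
Premise 4 is O(not hold_funds -> log_out); contrapositively O(not log_out -> hold_funds). Since O(not log_out) holds, K gives O(hold_funds).
The contrapositive of premise 5 (O(rotate_keys -> not hold_funds)) is O(hold_funds -> not rotate_keys), and O(hold_funds) is already established, so O(not rotate_keys).
Premise 11 is O(not rotate_keys -> reject_voucher); since O(not rotate_keys), deontic closure gives O(reject_voucher).
Premise 1, O(archive_contract -> not reject_voucher), contraposes to O(reject_voucher -> not archive_contract); with O(reject_voucher) we get O(not archive_contract).
But premise 3 directly asserts O(archive_contract).
We now have both O(not archive_contract) and O(archive_contract) — archive_contract is simultaneously obligatory and forbidden, violating the D-axiom.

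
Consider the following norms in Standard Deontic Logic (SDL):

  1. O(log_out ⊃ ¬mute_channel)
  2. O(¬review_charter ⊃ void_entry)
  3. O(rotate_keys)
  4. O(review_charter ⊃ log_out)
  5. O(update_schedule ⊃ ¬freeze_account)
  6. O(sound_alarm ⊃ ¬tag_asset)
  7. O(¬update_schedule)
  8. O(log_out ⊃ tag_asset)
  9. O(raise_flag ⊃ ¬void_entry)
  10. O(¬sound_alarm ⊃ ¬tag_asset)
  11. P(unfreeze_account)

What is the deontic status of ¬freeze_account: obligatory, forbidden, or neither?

Premise 5 is O(update_schedule ⊃ ¬freeze_account), but O(update_schedule) is not derivable from the premises, so it does not yield O(¬freeze_account).
No premise or chain of K-axiom applications forces O(¬freeze_account), and none forces O(freeze_account). So ¬freeze_account is neither obligatory nor forbidden under these norms.

Neither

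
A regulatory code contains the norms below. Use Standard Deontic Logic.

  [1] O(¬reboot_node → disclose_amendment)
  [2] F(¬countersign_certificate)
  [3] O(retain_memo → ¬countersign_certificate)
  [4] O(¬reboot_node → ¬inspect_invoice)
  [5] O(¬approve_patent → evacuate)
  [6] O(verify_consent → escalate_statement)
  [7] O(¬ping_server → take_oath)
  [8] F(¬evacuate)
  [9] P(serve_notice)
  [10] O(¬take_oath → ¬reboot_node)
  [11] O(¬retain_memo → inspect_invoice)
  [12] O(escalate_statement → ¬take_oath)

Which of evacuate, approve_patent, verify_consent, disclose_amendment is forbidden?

F(¬countersign_certificate) at premise 2 means O(countersign_certificate).
Premise 3 is O(retain_memo → ¬countersign_certificate); contrapositively O(countersign_certificate → ¬retain_memo). Since O(countersign_certificate) holds, K gives O(¬retain_memo).
Premise 11 is O(¬retain_memo → inspect_invoice); since O(¬retain_memo), deontic closure gives O(inspect_invoice).
The contrapositive of premise 4 (O(¬reboot_node → ¬inspect_invoice)) is O(inspect_invoice → reboot_node), and O(inspect_invoice) is already established, so O(reboot_node).
Premise 10, O(¬take_oath → ¬reboot_node), contraposes to O(reboot_node → take_oath); with O(reboot_node) we get O(take_oath).
Premise 12 is O(escalate_statement → ¬take_oath); contrapositively O(take_oath → ¬escalate_statement). Since O(take_oath) holds, K gives O(¬escalate_statement).
The contrapositive of premise 6 (O(verify_consent → escalate_statement)) is O(¬escalate_statement → ¬verify_consent), and O(¬escalate_statement) is already established, so O(¬verify_consent).
So O(¬verify_consent) holds, i.e. verify_consent is forbidden. None of the other listed options is forbidden under the premises.

verify_consent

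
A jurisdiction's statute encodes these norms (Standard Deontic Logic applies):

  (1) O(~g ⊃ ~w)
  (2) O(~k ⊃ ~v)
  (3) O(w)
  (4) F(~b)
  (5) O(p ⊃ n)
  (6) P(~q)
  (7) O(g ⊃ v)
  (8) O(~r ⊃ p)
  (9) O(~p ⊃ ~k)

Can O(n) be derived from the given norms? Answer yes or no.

Yes

From premise 3 we have O(w).
Premise 1 is O(~g ⊃ ~w); contrapositively O(w ⊃ g). Since O(w) holds, K gives O(g).
Premise 7 is O(g ⊃ v); since O(g), deontic closure gives O(v).
Premise 2 is O(~k ⊃ ~v); contrapositively O(v ⊃ k). Since O(v) holds, K gives O(k).
Premise 9, O(~p ⊃ ~k), contraposes to O(k ⊃ p); with O(k) we get O(p).
Applying K to premise 5 (O(p ⊃ n)) and O(p) yields O(n).
Premises 4, 6, 8 do not contribute to this derivation.
So O(n) follows.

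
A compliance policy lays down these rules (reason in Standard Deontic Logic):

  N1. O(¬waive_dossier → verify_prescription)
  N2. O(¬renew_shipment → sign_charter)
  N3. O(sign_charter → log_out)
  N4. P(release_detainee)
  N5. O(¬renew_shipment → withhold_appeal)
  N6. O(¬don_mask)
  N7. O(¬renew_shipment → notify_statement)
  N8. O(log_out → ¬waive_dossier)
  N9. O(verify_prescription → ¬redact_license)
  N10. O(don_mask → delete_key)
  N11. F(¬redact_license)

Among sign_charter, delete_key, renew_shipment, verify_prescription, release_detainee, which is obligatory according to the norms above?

Premise 11, F(¬redact_license), is equivalent to O(redact_license).
The contrapositive of premise 9 (O(verify_prescription → ¬redact_license)) is O(redact_license → ¬verify_prescription), and O(redact_license) is already established, so O(¬verify_prescription).
The contrapositive of premise 1 (O(¬waive_dossier → verify_prescription)) is O(¬verify_prescription → waive_dossier), and O(¬verify_prescription) is already established, so O(waive_dossier).
Premise 8, O(log_out → ¬waive_dossier), contraposes to O(waive_dossier → ¬log_out); with O(waive_dossier) we get O(¬log_out).
The contrapositive of premise 3 (O(sign_charter → log_out)) is O(¬log_out → ¬sign_charter), and O(¬log_out) is already established, so O(¬sign_charter).
The contrapositive of premise 2 (O(¬renew_shipment → sign_charter)) is O(¬sign_charter → renew_shipment), and O(¬sign_charter) is already established, so O(renew_shipment).
So O(renew_shipment) holds — renew_shipment is obligatory. None of the other listed options is made obligatory by any chain of premises.

renew_shipment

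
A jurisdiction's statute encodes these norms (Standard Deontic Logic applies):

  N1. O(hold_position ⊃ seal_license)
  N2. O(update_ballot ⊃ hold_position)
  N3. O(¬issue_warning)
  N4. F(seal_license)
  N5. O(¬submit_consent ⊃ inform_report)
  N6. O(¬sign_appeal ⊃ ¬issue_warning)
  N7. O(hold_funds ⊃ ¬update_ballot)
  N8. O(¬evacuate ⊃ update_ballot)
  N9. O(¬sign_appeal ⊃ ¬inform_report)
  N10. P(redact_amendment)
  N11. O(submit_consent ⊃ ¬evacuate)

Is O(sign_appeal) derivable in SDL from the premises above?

Yes

Premise 4, F(seal_license), is equivalent to O(¬seal_license).
The contrapositive of premise 1 (O(hold_position ⊃ seal_license)) is O(¬seal_license ⊃ ¬hold_position), and O(¬seal_license) is already established, so O(¬hold_position).
The contrapositive of premise 2 (O(update_ballot ⊃ hold_position)) is O(¬hold_position ⊃ ¬update_ballot), and O(¬hold_position) is already established, so O(¬update_ballot).
Premise 8, O(¬evacuate ⊃ update_ballot), contraposes to O(¬update_ballot ⊃ evacuate); with O(¬update_ballot) we get O(evacuate).
Premise 11, O(submit_consent ⊃ ¬evacuate), contraposes to O(evacuate ⊃ ¬submit_consent); with O(evacuate) we get O(¬submit_consent).
From O(¬submit_consent) and premise 5, O(¬submit_consent ⊃ inform_report), we obtain O(inform_report).
Premise 9 is O(¬sign_appeal ⊃ ¬inform_report); contrapositively O(inform_report ⊃ sign_appeal). Since O(inform_report) holds, K gives O(sign_appeal).
Premises 3, 6, 7, 10 do not contribute to this derivation.
So O(sign_appeal) follows.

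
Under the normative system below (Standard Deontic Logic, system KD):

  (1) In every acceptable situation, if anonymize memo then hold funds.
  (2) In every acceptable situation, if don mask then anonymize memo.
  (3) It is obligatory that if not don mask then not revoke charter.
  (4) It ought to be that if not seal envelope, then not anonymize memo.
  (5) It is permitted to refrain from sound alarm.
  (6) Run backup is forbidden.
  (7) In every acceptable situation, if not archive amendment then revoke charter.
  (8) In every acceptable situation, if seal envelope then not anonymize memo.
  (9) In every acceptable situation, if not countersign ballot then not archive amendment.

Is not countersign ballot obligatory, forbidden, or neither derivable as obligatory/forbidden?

Forbidden

Premises 4 and 8 cover both cases: O(¬seal_envelope → ¬anonymize_memo) and O(seal_envelope → ¬anonymize_memo). Since ¬seal_envelope ∨ seal_envelope is a tautology, O(¬anonymize_memo) follows.
Premise 2, O(don_mask → anonymize_memo), contraposes to O(¬anonymize_memo → ¬don_mask); with O(¬anonymize_memo) we get O(¬don_mask).
Premise 3 is O(¬don_mask → ¬revoke_charter); since O(¬don_mask), deontic closure gives O(¬revoke_charter).
Premise 7, O(¬archive_amendment → revoke_charter), contraposes to O(¬revoke_charter → archive_amendment); with O(¬revoke_charter) we get O(archive_amendment).
Premise 9, O(¬countersign_ballot → ¬archive_amendment), contraposes to O(archive_amendment → countersign_ballot); with O(archive_amendment) we get O(countersign_ballot).
Premises 1, 5, 6 do not contribute to this derivation.
Thus O(countersign_ballot), which is F(¬countersign_ballot): ¬countersign_ballot is forbidden.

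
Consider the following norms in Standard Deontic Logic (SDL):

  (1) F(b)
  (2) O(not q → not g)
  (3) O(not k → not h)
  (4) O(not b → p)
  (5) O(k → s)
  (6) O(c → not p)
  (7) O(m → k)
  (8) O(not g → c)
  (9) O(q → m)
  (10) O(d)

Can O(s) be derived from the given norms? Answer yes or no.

Yes

Premise 1 is F(b), i.e. O(not b).
Applying K to premise 4 (O(not b → p)) and O(not b) yields O(p).
Premise 6, O(c → not p), contraposes to O(p → not c); with O(p) we get O(not c).
Premise 8 is O(not g → c); contrapositively O(not c → g). Since O(not c) holds, K gives O(g).
Premise 2, O(not q → not g), contraposes to O(g → q); with O(g) we get O(q).
With premise 9, O(q → m), the K-axiom yields O(m).
With premise 7, O(m → k), the K-axiom yields O(k).
With premise 5, O(k → s), the K-axiom yields O(s).
Premises 3, 10 do not contribute to this derivation.
So O(s) follows.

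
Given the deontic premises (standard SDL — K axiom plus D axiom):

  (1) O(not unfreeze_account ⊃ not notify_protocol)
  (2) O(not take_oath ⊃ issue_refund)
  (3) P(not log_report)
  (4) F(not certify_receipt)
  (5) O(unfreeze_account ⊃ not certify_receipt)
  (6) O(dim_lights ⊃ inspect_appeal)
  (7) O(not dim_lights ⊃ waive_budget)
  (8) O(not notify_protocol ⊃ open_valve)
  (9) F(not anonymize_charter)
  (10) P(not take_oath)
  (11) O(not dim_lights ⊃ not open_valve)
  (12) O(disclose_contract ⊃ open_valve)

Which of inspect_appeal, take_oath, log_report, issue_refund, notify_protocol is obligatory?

F(not certify_receipt) at premise 4 means O(certify_receipt).
The contrapositive of premise 5 (O(unfreeze_account ⊃ not certify_receipt)) is O(certify_receipt ⊃ not unfreeze_account), and O(certify_receipt) is already established, so O(not unfreeze_account).
Applying K to premise 1 (O(not unfreeze_account ⊃ not notify_protocol)) and O(not unfreeze_account) yields O(not notify_protocol).
With premise 8, O(not notify_protocol ⊃ open_valve), the K-axiom yields O(open_valve).
The contrapositive of premise 11 (O(not dim_lights ⊃ not open_valve)) is O(open_valve ⊃ dim_lights), and O(open_valve) is already established, so O(dim_lights).
From O(dim_lights) and premise 6, O(dim_lights ⊃ inspect_appeal), we obtain O(inspect_appeal).
So O(inspect_appeal) holds — inspect_appeal is obligatory. None of the other listed options is made obligatory by any chain of premises.

inspect_appeal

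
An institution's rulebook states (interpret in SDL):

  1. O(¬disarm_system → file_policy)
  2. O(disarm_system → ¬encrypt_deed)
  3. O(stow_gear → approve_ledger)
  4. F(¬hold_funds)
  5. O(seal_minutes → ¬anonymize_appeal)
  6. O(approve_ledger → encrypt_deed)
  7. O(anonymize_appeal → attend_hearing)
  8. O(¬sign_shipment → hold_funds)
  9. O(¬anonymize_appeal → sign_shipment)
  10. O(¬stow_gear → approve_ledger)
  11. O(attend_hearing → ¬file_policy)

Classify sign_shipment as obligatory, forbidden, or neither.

Obligatory

Premises 3 and 10 cover both cases: O(stow_gear → approve_ledger) and O(¬stow_gear → approve_ledger). Since stow_gear ∨ ¬stow_gear is a tautology, O(approve_ledger) follows.
Premise 6 is O(approve_ledger → encrypt_deed); since O(approve_ledger), deontic closure gives O(encrypt_deed).
The contrapositive of premise 2 (O(disarm_system → ¬encrypt_deed)) is O(encrypt_deed → ¬disarm_system), and O(encrypt_deed) is already established, so O(¬disarm_system).
Applying K to premise 1 (O(¬disarm_system → file_policy)) and O(¬disarm_system) yields O(file_policy).
The contrapositive of premise 11 (O(attend_hearing → ¬file_policy)) is O(file_policy → ¬attend_hearing), and O(file_policy) is already established, so O(¬attend_hearing).
Premise 7 is O(anonymize_appeal → attend_hearing); contrapositively O(¬attend_hearing → ¬anonymize_appeal). Since O(¬attend_hearing) holds, K gives O(¬anonymize_appeal).
With premise 9, O(¬anonymize_appeal → sign_shipment), the K-axiom yields O(sign_shipment).
Premises 4, 5, 8 do not contribute to this derivation.
Hence sign_shipment is obligatory.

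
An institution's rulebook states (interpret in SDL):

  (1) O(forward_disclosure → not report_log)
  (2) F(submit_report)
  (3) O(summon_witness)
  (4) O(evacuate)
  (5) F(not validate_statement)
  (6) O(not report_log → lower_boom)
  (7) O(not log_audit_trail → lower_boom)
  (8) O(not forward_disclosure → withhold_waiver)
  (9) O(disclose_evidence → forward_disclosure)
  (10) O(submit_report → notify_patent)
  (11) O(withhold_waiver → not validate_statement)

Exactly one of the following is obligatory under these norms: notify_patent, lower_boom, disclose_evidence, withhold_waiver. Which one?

lower_boom

Premise 5 is F(not validate_statement), i.e. O(validate_statement).
Premise 11, O(withhold_waiver → not validate_statement), contraposes to O(validate_statement → not withhold_waiver); with O(validate_statement) we get O(not withhold_waiver).
The contrapositive of premise 8 (O(not forward_disclosure → withhold_waiver)) is O(not withhold_waiver → forward_disclosure), and O(not withhold_waiver) is already established, so O(forward_disclosure).
From O(forward_disclosure) and premise 1, O(forward_disclosure → not report_log), we obtain O(not report_log).
From O(not report_log) and premise 6, O(not report_log → lower_boom), we obtain O(lower_boom).
So O(lower_boom) holds — lower_boom is obligatory. None of the other listed options is made obligatory by any chain of premises.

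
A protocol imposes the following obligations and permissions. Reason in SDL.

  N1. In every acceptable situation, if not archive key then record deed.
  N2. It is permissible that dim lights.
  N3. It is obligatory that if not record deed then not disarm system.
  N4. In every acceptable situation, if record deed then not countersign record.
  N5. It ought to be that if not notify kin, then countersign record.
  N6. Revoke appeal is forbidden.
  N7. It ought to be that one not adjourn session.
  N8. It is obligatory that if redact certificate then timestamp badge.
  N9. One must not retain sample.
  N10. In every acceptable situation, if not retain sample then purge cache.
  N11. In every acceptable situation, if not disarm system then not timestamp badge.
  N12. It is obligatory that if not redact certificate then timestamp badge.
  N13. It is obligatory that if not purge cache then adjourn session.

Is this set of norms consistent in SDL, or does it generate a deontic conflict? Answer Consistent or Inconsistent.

Consistent

Premise 13 is O(¬purge_cache → adjourn_session), but O(¬purge_cache) is not derivable from the premises, so it does not yield O(adjourn_session).
So O(adjourn_session) is not derivable, and the apparent clash with O(¬adjourn_session) does not arise.
A world satisfying every obligation exists (e.g. adjourn_session=false, archive_key=false, countersign_record=false, dim_lights=false, disarm_system=true, notify_kin=true, purge_cache=true, record_deed=true, redact_certificate=false, retain_sample=false, revoke_appeal=false, timestamp_badge=true); no atom is both obligatory and forbidden, so the set is consistent.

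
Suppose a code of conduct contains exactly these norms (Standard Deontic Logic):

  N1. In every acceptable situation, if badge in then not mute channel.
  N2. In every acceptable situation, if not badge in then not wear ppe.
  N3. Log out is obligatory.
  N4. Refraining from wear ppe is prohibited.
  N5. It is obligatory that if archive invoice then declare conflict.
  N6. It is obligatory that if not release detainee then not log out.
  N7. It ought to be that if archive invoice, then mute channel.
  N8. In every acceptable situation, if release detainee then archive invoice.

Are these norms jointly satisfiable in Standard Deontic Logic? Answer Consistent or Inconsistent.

Premise 4 is F(¬wear_ppe), i.e. O(wear_ppe).
Premise 2, O(¬badge_in → ¬wear_ppe), contraposes to O(wear_ppe → badge_in); with O(wear_ppe) we get O(badge_in).
With premise 1, O(badge_in → ¬mute_channel), the K-axiom yields O(¬mute_channel).
Premise 7, O(archive_invoice → mute_channel), contraposes to O(¬mute_channel → ¬archive_invoice); with O(¬mute_channel) we get O(¬archive_invoice).
The contrapositive of premise 8 (O(release_detainee → archive_invoice)) is O(¬archive_invoice → ¬release_detainee), and O(¬archive_invoice) is already established, so O(¬release_detainee).
Applying K to premise 6 (O(¬release_detainee → ¬log_out)) and O(¬release_detainee) yields O(¬log_out).
However, premise 3 gives O(log_out).
We now have both O(¬log_out) and O(log_out) — log_out is simultaneously obligatory and forbidden, violating the D-axiom.

Inconsistent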